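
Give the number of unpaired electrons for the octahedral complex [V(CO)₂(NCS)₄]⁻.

2

Ligand charges: 2×(+0) from CO and 4×(-1) from NCS⁻ sum to -4; with overall charge -1, V is +3.
Group 5 minus oxidation state +3 gives a d² configuration for V³⁺.
Configuration: t2g^2 e_g^0, giving 2 unpaired electrons.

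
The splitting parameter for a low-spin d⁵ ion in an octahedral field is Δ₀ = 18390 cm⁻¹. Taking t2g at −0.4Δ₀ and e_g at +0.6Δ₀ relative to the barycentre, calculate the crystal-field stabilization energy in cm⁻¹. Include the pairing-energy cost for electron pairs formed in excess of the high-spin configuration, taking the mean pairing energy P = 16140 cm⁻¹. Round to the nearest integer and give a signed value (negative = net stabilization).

The d⁵ electrons fill as t2g^5 e_g^0.
Orbital CFSE = 5(-0.4) + 0(0.6) = -2.0Δ₀ = -2.0 × 18390 = -36780 cm⁻¹.
Pairing penalty: 2 pairs vs 0 in the high-spin reference → 2 extra × P = 32280 cm⁻¹.
Combining: -36780 + 32280 = -4500 cm⁻¹.

-4500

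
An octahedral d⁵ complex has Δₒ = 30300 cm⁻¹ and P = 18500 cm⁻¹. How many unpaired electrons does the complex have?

1

Δₒ > P, so pairing is preferred: the ground state is low-spin.
That gives t2g^5 e_g^0.
Unpaired electrons: 1.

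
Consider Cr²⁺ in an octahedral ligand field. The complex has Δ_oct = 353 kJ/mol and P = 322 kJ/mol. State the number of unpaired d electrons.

Cr is in group 6, so Cr²⁺ is d⁴ (6 − 2 = 4).
Here Δ_oct > P (353 > 322), so the low-spin state is favoured.
Configuration: t₂g⁴ eg⁰.
Unpaired electrons: 2.

2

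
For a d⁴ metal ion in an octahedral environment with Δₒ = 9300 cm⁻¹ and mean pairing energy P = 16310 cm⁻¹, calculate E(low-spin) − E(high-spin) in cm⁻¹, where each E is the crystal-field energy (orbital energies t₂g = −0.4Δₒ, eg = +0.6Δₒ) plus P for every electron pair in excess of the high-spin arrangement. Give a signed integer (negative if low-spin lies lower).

7010

In the high-spin limit (t₂g³ eg¹) the orbital term is -0.6Δₒ = -5580 cm⁻¹, with no excess pairing.
Low-spin t₂g⁴ eg⁰ gives -1.6Δₒ = -14880 cm⁻¹, but forming 1 extra pair costs 1P = 16310 cm⁻¹, so E(LS) = -14880 + 16310 = 1430 cm⁻¹.
Thus E(LS) − E(HS) = 7010 cm⁻¹.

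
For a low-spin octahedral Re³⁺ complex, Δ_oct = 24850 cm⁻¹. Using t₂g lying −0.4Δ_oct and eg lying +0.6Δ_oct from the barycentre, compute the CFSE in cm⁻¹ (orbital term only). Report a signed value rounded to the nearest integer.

Re sits in group 7; removing 3 electrons leaves Re³⁺ with 7 − 3 = 4 d electrons.
Configuration: t₂g⁴ eg⁰.
CFSE(orbital) = 4×(-0.4Δ_oct) + 0×(0.6Δ_oct) = -1.6Δ_oct; with Δ_oct = 24850 cm⁻¹ that is -39760 cm⁻¹.

-39760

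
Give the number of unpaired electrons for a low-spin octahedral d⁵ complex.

1

Configuration: t₂g⁵ eg⁰, giving 1 unpaired electron.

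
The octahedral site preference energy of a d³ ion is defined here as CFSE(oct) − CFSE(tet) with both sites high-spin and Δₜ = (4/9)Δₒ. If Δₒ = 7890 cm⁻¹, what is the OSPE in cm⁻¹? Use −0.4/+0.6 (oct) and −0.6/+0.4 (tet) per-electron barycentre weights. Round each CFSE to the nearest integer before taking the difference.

Octahedral (high-spin): t₂g³ eg⁰, CFSE = 3(−0.4) + 0(+0.6) = -1.2Δₒ = -1.2 × 7890 = -9468 cm⁻¹.
Tetrahedral: e² t₂¹, CFSE = 2(−0.6) + 1(+0.4) = -0.8Δₜ = -0.8 × (4/9) × 7890 = -2805 cm⁻¹.
OSPE = CFSE(oct) − CFSE(tet) = -9468 − (-2805) = -6663 cm⁻¹.

-6663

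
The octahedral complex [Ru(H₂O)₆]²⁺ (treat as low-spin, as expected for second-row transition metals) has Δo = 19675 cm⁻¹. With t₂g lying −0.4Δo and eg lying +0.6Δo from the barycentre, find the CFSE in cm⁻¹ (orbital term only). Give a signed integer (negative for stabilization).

H₂O is neutral, so the +2 overall charge sits on Ru: oxidation state +2.
Ru sits in group 8; removing 2 electrons leaves Ru²⁺ with 8 − 2 = 6 d electrons.
The d⁶ electrons fill as t₂g⁶ eg⁰.
Orbital CFSE = 6(-0.4) + 0(0.6) = -2.4Δo = -2.4 × 19675 = -47220 cm⁻¹.

-47220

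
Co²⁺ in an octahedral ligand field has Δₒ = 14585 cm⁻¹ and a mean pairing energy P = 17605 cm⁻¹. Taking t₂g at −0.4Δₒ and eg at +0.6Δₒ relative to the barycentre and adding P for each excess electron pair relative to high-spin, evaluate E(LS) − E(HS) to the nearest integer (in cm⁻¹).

3020

Co is in group 9, so Co²⁺ is d⁷ (9 − 2 = 7).
High-spin: t₂g⁵ eg², CFSE = -0.8Δₒ = -11668 cm⁻¹.
For low-spin the configuration is t₂g⁶ eg¹: orbital energy -1.8 × 14585 = -26253 cm⁻¹, and 1 additional pair relative to high-spin adds 17605 cm⁻¹, giving -8648 cm⁻¹.
E(LS) − E(HS) = -8648 − (-11668) = 3020 cm⁻¹.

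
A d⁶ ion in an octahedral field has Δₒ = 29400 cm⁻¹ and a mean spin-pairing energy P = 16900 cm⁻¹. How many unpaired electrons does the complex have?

0

Δₒ > P, so pairing is preferred: the ground state is low-spin.
Filling d⁶ accordingly: t₂g⁶ eg⁰.
Unpaired electrons: 0.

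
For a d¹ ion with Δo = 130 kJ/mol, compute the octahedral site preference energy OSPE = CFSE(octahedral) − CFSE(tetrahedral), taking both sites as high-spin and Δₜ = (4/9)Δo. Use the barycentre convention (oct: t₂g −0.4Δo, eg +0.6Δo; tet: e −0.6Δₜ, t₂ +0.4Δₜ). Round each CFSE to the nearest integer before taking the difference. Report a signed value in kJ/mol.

In an octahedral site d¹ (HS) is t2g^1 e_g^0, giving CFSE(oct) = -0.4Δo = -52 kJ/mol.
Tetrahedral e^1 t2^0 gives -0.6Δₜ = -0.6 × (4/9) × 130 = -35 kJ/mol.
OSPE = CFSE(oct) − CFSE(tet) = -52 − (-35) = -17 kJ/mol.

-17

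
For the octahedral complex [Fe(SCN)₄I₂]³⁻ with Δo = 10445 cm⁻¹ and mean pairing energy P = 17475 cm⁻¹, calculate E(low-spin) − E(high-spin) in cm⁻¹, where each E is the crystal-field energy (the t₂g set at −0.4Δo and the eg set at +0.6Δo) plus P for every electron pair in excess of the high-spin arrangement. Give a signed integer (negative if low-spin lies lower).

Ligand charges: 4×(-1) from SCN⁻ and 2×(-1) from I⁻ sum to -6; with overall charge -3, Fe is +3.
Fe is in group 8, so Fe³⁺ is d⁵ (8 − 3 = 5).
In the high-spin limit (t₂g³ eg²) the orbital term is 0.0Δo = 0 cm⁻¹, with no excess pairing.
Low-spin t₂g⁵ eg⁰ gives -2.0Δo = -20890 cm⁻¹, but forming 2 extra pairs costs 2P = 34950 cm⁻¹, so E(LS) = -20890 + 34950 = 14060 cm⁻¹.
The difference is 14060 − (0) = 14060 cm⁻¹, so high-spin lies lower.

14060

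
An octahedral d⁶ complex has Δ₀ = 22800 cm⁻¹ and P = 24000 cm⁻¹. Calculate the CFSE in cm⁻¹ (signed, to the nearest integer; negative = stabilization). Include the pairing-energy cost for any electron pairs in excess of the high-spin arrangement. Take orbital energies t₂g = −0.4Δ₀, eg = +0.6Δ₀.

Since Δ₀ = 22800 cm⁻¹ < P = 24000 cm⁻¹, the complex adopts the high-spin configuration.
Configuration: t₂g⁴ eg².
Orbital CFSE = -0.4Δ₀ = -0.4 × 22800 = -9120 cm⁻¹.
High-spin has no excess pairs, so no pairing correction applies.

-9120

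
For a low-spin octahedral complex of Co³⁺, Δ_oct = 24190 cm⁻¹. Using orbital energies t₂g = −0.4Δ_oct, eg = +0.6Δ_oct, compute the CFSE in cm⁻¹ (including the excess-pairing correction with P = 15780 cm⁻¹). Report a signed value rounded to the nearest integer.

-26496

Co sits in group 9; removing 3 electrons leaves Co³⁺ with 9 − 3 = 6 d electrons.
Electron filling gives t₂g⁶ eg⁰.
Orbital CFSE = 6(-0.4) + 0(0.6) = -2.4Δ_oct = -2.4 × 24190 = -58056 cm⁻¹.
High-spin d⁶ would be t₂g⁴ eg² with 1 pair; low-spin has 3, so 2 excess pairs cost +2P = +31560 cm⁻¹.
Net CFSE = -58056 + 31560 = -26496 cm⁻¹.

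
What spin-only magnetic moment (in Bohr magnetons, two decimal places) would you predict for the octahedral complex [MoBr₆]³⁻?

Each Br⁻ contributes -1; 6 × (-1) = -6. With overall charge -3, Mo is in the +3 oxidation state.
Mo sits in group 6; removing 3 electrons leaves Mo³⁺ with 6 − 3 = 3 d electrons.
Configuration: t2g^3 e_g^0 → 3 unpaired electrons.
μ(spin-only) = √[3(3+2)] = √15 ≈ 3.87 Bohr magnetons.

3.87 Bohr magnetons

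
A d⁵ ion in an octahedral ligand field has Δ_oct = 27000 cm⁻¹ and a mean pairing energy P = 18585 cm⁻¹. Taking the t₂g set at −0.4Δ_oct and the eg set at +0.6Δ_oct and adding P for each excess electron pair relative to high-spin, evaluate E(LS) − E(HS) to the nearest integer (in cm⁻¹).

High-spin: t₂g³ eg², CFSE = 0.0Δ_oct = 0 cm⁻¹.
For low-spin the configuration is t₂g⁵ eg⁰: orbital energy -2.0 × 27000 = -54000 cm⁻¹, and 2 additional pairs relative to high-spin add 37170 cm⁻¹, giving -16830 cm⁻¹.
Thus E(LS) − E(HS) = -16830 cm⁻¹.

-16830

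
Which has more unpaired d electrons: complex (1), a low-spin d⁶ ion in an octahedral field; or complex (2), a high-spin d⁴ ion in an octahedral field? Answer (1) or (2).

(1): t₂g⁶ eg⁰ → 0 unpaired.
(2): t2g^3 e_g^1 → 4 unpaired.
So (2) has more unpaired electrons.

(2)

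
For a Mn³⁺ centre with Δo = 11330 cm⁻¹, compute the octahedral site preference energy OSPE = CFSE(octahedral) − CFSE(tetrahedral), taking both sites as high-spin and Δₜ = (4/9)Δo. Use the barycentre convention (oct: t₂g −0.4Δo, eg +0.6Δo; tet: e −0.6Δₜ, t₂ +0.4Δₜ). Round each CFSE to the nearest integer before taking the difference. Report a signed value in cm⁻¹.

Mn is in group 7, so Mn³⁺ is d⁴ (7 − 3 = 4).
Octahedral high-spin t2g^3 e_g^1: CFSE = -0.6 × 11330 = -6798 cm⁻¹.
In a tetrahedral site the filling is e^2 t2^2: CFSE(tet) = -0.4Δₜ = -0.4 × (4/9)(11330) = -2014 cm⁻¹.
OSPE = CFSE(oct) − CFSE(tet) = -6798 − (-2014) = -4784 cm⁻¹.

-4784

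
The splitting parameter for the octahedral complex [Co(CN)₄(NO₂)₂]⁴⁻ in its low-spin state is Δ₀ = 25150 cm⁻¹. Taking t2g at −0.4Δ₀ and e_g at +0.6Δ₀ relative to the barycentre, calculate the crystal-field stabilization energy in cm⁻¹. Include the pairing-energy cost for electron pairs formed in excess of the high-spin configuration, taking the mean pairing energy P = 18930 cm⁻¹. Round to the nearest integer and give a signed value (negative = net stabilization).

-26340

Ligand charges: 4×(-1) from CN⁻ and 2×(-1) from NO₂⁻ sum to -6; with overall charge -4, Co is +2.
Co is in group 9, so Co²⁺ is d⁷ (9 − 2 = 7).
Electron filling gives t2g^6 e_g^1.
CFSE(orbital) = 6×(-0.4Δ₀) + 1×(0.6Δ₀) = -1.8Δ₀; with Δ₀ = 25150 cm⁻¹ that is -45270 cm⁻¹.
High-spin d⁷ would be t2g^5 e_g^2 with 2 pairs; low-spin has 3, so 1 excess pair costs +1P = +18930 cm⁻¹.
Overall CFSE = -45270 + 18930 = -26340 cm⁻¹.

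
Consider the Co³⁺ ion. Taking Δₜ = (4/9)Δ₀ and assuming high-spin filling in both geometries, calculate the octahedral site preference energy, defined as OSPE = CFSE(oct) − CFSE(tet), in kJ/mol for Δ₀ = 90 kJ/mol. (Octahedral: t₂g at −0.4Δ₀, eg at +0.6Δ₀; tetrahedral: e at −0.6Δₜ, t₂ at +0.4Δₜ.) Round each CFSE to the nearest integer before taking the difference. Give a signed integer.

-12

Co sits in group 9; removing 3 electrons leaves Co³⁺ with 9 − 3 = 6 d electrons.
In an octahedral site d⁶ (HS) is t2g^4 e_g^2, giving CFSE(oct) = -0.4Δ₀ = -36 kJ/mol.
In a tetrahedral site the filling is e^3 t2^3: CFSE(tet) = -0.6Δₜ = -0.6 × (4/9)(90) = -24 kJ/mol.
Subtracting, OSPE = -36 − (-24) = -12 kJ/mol.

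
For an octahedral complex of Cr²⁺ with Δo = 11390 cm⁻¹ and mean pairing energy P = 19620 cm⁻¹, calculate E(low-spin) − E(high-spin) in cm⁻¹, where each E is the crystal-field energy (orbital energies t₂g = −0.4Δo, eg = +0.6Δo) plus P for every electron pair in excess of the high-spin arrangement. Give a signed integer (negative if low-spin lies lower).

Cr sits in group 6; removing 2 electrons leaves Cr²⁺ with 6 − 2 = 4 d electrons.
High-spin d⁴ fills as t₂g³ eg¹ with CFSE 3(−0.4) + 1(+0.6) = -0.6Δo = -6834 cm⁻¹.
For low-spin the configuration is t₂g⁴ eg⁰: orbital energy -1.6 × 11390 = -18224 cm⁻¹, and 1 additional pair relative to high-spin adds 19620 cm⁻¹, giving 1396 cm⁻¹.
The difference is 1396 − (-6834) = 8230 cm⁻¹, so high-spin lies lower.

8230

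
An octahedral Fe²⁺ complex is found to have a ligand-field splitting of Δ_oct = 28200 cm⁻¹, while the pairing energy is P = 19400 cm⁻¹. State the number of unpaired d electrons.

Fe sits in group 8; removing 2 electrons leaves Fe²⁺ with 8 − 2 = 6 d electrons.
Here Δ_oct > P (28200 > 19400), so the low-spin state is favoured.
Filling d⁶ accordingly: t2g^6 e_g^0.
Unpaired electrons: 0.

0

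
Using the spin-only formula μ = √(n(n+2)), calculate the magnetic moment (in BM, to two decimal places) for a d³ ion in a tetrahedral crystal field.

3.87 BM

With tetrahedral geometry the complex is necessarily high-spin.
Configuration: e² t₂¹ → 3 unpaired electrons.
μ(spin-only) = √[3(3+2)] = √15 ≈ 3.87 BM.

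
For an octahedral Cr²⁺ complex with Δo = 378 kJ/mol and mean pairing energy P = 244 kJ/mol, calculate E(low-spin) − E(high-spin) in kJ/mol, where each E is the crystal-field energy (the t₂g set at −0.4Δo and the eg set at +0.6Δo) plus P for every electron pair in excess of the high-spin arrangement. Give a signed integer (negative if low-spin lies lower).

Cr is in group 6, so Cr²⁺ is d⁴ (6 − 2 = 4).
High-spin: t₂g³ eg¹, CFSE = -0.6Δo = -227 kJ/mol.
Low-spin: t₂g⁴ eg⁰, orbital CFSE = -1.6Δo = -605 kJ/mol; plus 1 excess pair × P = +244 kJ/mol; total -361 kJ/mol.
E(LS) − E(HS) = -361 − (-227) = -134 kJ/mol.

-134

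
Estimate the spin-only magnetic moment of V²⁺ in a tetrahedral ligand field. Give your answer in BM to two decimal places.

3.87 BM

V is in group 5, so V²⁺ is d³ (5 − 2 = 3).
Tetrahedral splitting is small, so the complex is high-spin.
Configuration: e² t₂¹ → 3 unpaired electrons.
μ(spin-only) = √[3(3+2)] = √15 ≈ 3.87 BM.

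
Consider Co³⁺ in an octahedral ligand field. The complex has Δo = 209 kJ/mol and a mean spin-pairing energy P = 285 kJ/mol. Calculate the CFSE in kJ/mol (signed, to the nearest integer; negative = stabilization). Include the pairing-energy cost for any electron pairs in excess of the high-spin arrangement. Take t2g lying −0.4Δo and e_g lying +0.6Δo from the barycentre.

Co sits in group 9; removing 3 electrons leaves Co³⁺ with 9 − 3 = 6 d electrons.
Here Δo < P (209 < 285), so the high-spin state is favoured.
That gives t2g^4 e_g^2.
Orbital CFSE = -0.4Δo = -0.4 × 209 = -84 kJ/mol.
High-spin has no excess pairs, so no pairing correction applies.

-84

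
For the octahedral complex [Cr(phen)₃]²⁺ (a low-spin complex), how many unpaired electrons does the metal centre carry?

phen is neutral, so the +2 overall charge sits on Cr: oxidation state +2.
Cr sits in group 6; removing 2 electrons leaves Cr²⁺ with 6 − 2 = 4 d electrons.
Configuration: t2g^4 e_g^0, giving 2 unpaired electrons.

2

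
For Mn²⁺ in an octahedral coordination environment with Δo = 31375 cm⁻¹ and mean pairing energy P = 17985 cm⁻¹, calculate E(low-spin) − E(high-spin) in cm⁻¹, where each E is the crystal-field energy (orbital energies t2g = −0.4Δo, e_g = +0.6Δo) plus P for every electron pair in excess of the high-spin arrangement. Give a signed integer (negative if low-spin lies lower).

-26780

Group 7 minus oxidation state +2 gives a d⁵ configuration for Mn²⁺.
High-spin d⁵ fills as t2g^3 e_g^2 with CFSE 3(−0.4) + 2(+0.6) = 0.0Δo = 0 cm⁻¹.
Low-spin t2g^5 e_g^0 gives -2.0Δo = -62750 cm⁻¹, but forming 2 extra pairs costs 2P = 35970 cm⁻¹, so E(LS) = -62750 + 35970 = -26780 cm⁻¹.
The difference is -26780 − (0) = -26780 cm⁻¹, so low-spin lies lower.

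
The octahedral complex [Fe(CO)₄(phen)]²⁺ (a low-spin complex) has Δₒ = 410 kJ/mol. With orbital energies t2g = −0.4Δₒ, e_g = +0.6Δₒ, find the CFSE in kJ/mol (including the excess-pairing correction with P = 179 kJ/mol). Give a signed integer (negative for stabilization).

Ligand charges: 4×(+0) from CO and 1×(+0) from phen sum to +0; with overall charge +2, Fe is +2.
Fe is in group 8, so Fe²⁺ is d⁶ (8 − 2 = 6).
Electron filling gives t2g^6 e_g^0.
Orbital CFSE = 6(-0.4) + 0(0.6) = -2.4Δₒ = -2.4 × 410 = -984 kJ/mol.
High-spin d⁶ would be t2g^4 e_g^2 with 1 pair; low-spin has 3, so 2 excess pairs cost +2P = +358 kJ/mol.
Net CFSE = -984 + 358 = -626 kJ/mol.

-626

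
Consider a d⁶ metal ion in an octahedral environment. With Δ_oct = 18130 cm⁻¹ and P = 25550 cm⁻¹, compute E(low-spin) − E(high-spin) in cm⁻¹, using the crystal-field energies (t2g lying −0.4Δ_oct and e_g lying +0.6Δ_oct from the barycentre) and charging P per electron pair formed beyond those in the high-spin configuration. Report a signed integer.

14840

In the high-spin limit (t2g^4 e_g^2) the orbital term is -0.4Δ_oct = -7252 cm⁻¹, with no excess pairing.
For low-spin the configuration is t2g^6 e_g^0: orbital energy -2.4 × 18130 = -43512 cm⁻¹, and 2 additional pairs relative to high-spin add 51100 cm⁻¹, giving 7588 cm⁻¹.
E(LS) − E(HS) = 7588 − (-7252) = 14840 cm⁻¹.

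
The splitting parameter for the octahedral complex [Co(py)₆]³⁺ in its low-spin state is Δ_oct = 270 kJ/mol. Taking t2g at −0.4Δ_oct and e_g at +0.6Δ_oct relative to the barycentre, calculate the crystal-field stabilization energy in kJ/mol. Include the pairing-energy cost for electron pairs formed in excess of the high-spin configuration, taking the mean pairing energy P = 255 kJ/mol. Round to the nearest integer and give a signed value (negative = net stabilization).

-138

py is neutral, so the +3 overall charge sits on Co: oxidation state +3.
Group 9 minus oxidation state +3 gives a d⁶ configuration for Co³⁺.
Electron filling gives t2g^6 e_g^0.
The orbital stabilization is -2.4Δ_oct = -2.4 × 270 = -648 kJ/mol.
Relative to high-spin t2g^4 e_g^2 (1 paired), the low-spin configuration has 2 additional pairs, contributing +2 × 255 = +510 kJ/mol.
Combining: -648 + 510 = -138 kJ/mol.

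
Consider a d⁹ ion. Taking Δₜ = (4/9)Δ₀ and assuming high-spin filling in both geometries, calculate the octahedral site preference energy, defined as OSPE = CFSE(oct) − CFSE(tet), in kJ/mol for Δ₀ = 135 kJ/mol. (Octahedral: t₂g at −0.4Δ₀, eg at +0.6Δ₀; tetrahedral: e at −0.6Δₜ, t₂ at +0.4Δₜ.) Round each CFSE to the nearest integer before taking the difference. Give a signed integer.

-57

Octahedral (high-spin): t₂g⁶ eg³, CFSE = 6(−0.4) + 3(+0.6) = -0.6Δ₀ = -0.6 × 135 = -81 kJ/mol.
In a tetrahedral site the filling is e⁴ t₂⁵: CFSE(tet) = -0.4Δₜ = -0.4 × (4/9)(135) = -24 kJ/mol.
OSPE = CFSE(oct) − CFSE(tet) = -81 − (-24) = -57 kJ/mol.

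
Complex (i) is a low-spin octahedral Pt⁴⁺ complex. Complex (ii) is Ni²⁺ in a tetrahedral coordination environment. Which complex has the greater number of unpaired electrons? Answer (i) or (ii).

(i): Pt is in group 10, so Pt⁴⁺ is d⁶ (10 − 4 = 6); t₂g⁶ eg⁰ → 0 unpaired.
(ii): Ni²⁺: group 10, so d-count = 10 − 2 = 8; Tetrahedral fields are weak (Δₜ ≈ 4/9 Δₒ), so electrons fill high-spin; e^4 t2^4 → 2 unpaired.
So (ii) has more unpaired electrons.

(ii)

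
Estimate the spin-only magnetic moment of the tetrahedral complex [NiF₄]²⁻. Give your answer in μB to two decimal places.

Each F⁻ contributes -1; 4 × (-1) = -4. With overall charge -2, Ni is in the +2 oxidation state.
Group 10 minus oxidation state +2 gives a d⁸ configuration for Ni²⁺.
With tetrahedral geometry the complex is necessarily high-spin.
Configuration: e^4 t2^4 → 2 unpaired electrons.
μ(spin-only) = √[2(2+2)] = √8 ≈ 2.83 μB.

2.83 μB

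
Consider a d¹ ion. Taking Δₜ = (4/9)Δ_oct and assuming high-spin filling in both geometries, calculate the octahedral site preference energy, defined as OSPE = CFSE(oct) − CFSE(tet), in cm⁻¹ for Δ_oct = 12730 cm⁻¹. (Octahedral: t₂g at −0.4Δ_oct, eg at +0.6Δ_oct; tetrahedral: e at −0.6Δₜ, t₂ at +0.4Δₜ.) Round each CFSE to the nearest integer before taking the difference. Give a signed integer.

-1697

In an octahedral site d¹ (HS) is t2g^1 e_g^0, giving CFSE(oct) = -0.4Δ_oct = -5092 cm⁻¹.
In a tetrahedral site the filling is e^1 t2^0: CFSE(tet) = -0.6Δₜ = -0.6 × (4/9)(12730) = -3395 cm⁻¹.
Subtracting, OSPE = -5092 − (-3395) = -1697 cm⁻¹.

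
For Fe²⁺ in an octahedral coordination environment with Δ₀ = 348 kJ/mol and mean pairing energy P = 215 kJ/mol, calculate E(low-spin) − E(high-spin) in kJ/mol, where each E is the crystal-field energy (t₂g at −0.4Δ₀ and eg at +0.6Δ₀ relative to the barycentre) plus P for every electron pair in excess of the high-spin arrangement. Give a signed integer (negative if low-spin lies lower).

-266

Fe is in group 8, so Fe²⁺ is d⁶ (8 − 2 = 6).
High-spin d⁶ fills as t₂g⁴ eg² with CFSE 4(−0.4) + 2(+0.6) = -0.4Δ₀ = -139 kJ/mol.
Low-spin t₂g⁶ eg⁰ gives -2.4Δ₀ = -835 kJ/mol, but forming 2 extra pairs costs 2P = 430 kJ/mol, so E(LS) = -835 + 430 = -405 kJ/mol.
Thus E(LS) − E(HS) = -266 kJ/mol.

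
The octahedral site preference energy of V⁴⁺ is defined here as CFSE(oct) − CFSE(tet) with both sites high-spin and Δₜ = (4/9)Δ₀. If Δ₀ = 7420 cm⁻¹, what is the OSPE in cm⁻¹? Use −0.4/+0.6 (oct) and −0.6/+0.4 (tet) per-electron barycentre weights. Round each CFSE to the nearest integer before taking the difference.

-989

Group 5 minus oxidation state +4 gives a d¹ configuration for V⁴⁺.
Octahedral high-spin t₂g¹ eg⁰: CFSE = -0.4 × 7420 = -2968 cm⁻¹.
Tetrahedral: e¹ t₂⁰, CFSE = 1(−0.6) + 0(+0.4) = -0.6Δₜ = -0.6 × (4/9) × 7420 = -1979 cm⁻¹.
OSPE = -2968 − (-1979) = -989 cm⁻¹.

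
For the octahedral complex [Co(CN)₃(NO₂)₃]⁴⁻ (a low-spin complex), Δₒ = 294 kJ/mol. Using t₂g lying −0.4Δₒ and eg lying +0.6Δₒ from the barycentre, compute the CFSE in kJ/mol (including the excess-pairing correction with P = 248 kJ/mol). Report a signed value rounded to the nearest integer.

Ligand charges: 3×(-1) from CN⁻ and 3×(-1) from NO₂⁻ sum to -6; with overall charge -4, Co is +2.
Group 9 minus oxidation state +2 gives a d⁷ configuration for Co²⁺.
Configuration: t₂g⁶ eg¹.
CFSE(orbital) = 6×(-0.4Δₒ) + 1×(0.6Δₒ) = -1.8Δₒ; with Δₒ = 294 kJ/mol that is -529 kJ/mol.
Relative to high-spin t₂g⁵ eg² (2 paired), the low-spin configuration has 1 additional pair, contributing +1 × 248 = +248 kJ/mol.
Combining: -529 + 248 = -281 kJ/mol.

-281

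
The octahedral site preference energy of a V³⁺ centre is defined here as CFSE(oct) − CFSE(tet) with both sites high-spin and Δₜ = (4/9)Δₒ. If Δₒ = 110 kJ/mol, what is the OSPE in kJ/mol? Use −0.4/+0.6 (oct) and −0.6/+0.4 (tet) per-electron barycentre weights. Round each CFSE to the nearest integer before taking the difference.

Group 5 minus oxidation state +3 gives a d² configuration for V³⁺.
In an octahedral site d² (HS) is t2g^2 e_g^0, giving CFSE(oct) = -0.8Δₒ = -88 kJ/mol.
Tetrahedral: e^2 t2^0, CFSE = 2(−0.6) + 0(+0.4) = -1.2Δₜ = -1.2 × (4/9) × 110 = -59 kJ/mol.
OSPE = -88 − (-59) = -29 kJ/mol.

-29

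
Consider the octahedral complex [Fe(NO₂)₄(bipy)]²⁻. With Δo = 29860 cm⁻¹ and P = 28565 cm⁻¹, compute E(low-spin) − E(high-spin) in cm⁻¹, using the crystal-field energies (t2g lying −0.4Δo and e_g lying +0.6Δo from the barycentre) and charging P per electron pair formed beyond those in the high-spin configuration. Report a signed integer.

-2590

Ligand charges: 4×(-1) from NO₂⁻ and 1×(+0) from bipy sum to -4; with overall charge -2, Fe is +2.
Group 8 minus oxidation state +2 gives a d⁶ configuration for Fe²⁺.
High-spin: t2g^4 e_g^2, CFSE = -0.4Δo = -11944 cm⁻¹.
Low-spin t2g^6 e_g^0 gives -2.4Δo = -71664 cm⁻¹, but forming 2 extra pairs costs 2P = 57130 cm⁻¹, so E(LS) = -71664 + 57130 = -14534 cm⁻¹.
E(LS) − E(HS) = -14534 − (-11944) = -2590 cm⁻¹.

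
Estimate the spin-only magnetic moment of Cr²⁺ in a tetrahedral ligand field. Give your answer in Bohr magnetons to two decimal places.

Cr²⁺: group 6, so d-count = 6 − 2 = 4.
With tetrahedral geometry the complex is necessarily high-spin.
Configuration: e² t₂² → 4 unpaired electrons.
μ(spin-only) = √[4(4+2)] = √24 ≈ 4.90 Bohr magnetons.

4.90 Bohr magnetons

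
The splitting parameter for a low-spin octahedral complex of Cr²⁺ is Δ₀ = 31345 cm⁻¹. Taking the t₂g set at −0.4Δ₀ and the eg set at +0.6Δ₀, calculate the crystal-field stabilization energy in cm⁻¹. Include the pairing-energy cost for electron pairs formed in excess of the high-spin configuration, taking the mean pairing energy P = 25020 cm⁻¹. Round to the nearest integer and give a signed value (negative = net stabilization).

Cr sits in group 6; removing 2 electrons leaves Cr²⁺ with 6 − 2 = 4 d electrons.
Electron filling gives t₂g⁴ eg⁰.
CFSE(orbital) = 4×(-0.4Δ₀) + 0×(0.6Δ₀) = -1.6Δ₀; with Δ₀ = 31345 cm⁻¹ that is -50152 cm⁻¹.
Relative to high-spin t₂g³ eg¹ (0 paired), the low-spin configuration has 1 additional pair, contributing +1 × 25020 = +25020 cm⁻¹.
Combining: -50152 + 25020 = -25132 cm⁻¹.

-25132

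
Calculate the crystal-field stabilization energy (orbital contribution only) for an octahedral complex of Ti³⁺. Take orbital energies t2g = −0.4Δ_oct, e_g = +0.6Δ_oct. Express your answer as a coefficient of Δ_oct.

-0.4 Δ_oct

Ti sits in group 4; removing 3 electrons leaves Ti³⁺ with 4 − 3 = 1 d electrons.
For octahedral d¹ the high- and low-spin configurations coincide.
Configuration: t2g^1 e_g^0.
CFSE = 1(-0.4Δ_oct) + 0(0.6Δ_oct) = -0.4Δ_oct + 0.0Δ_oct = -0.4Δ_oct.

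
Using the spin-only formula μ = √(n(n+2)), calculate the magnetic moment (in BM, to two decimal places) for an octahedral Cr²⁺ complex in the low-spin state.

Cr sits in group 6; removing 2 electrons leaves Cr²⁺ with 6 − 2 = 4 d electrons.
Configuration: t₂g⁴ eg⁰ → 2 unpaired electrons.
μ(spin-only) = √[2(2+2)] = √8 ≈ 2.83 BM.

2.83 BM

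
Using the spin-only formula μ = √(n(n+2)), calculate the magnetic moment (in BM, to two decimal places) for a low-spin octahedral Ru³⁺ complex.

Ru³⁺: group 8, so d-count = 8 − 3 = 5.
Configuration: t2g^5 e_g^0 → 1 unpaired electron.
μ(spin-only) = √[1(1+2)] = √3 ≈ 1.73 BM.

1.73 BM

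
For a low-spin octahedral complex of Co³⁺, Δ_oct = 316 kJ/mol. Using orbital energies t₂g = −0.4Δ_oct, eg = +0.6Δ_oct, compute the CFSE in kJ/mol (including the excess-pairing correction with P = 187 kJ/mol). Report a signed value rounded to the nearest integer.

-384

Group 9 minus oxidation state +3 gives a d⁶ configuration for Co³⁺.
Configuration: t₂g⁶ eg⁰.
The orbital stabilization is -2.4Δ_oct = -2.4 × 316 = -758 kJ/mol.
Pairing penalty: 3 pairs vs 1 in the high-spin reference → 2 extra × P = 374 kJ/mol.
Net CFSE = -758 + 374 = -384 kJ/mol.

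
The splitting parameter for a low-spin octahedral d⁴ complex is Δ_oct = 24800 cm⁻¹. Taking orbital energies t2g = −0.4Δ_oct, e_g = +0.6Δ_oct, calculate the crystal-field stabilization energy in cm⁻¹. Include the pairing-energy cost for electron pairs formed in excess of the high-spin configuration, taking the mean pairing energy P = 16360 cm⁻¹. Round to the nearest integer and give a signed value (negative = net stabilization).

The d⁴ electrons fill as t2g^4 e_g^0.
CFSE(orbital) = 4×(-0.4Δ_oct) + 0×(0.6Δ_oct) = -1.6Δ_oct; with Δ_oct = 24800 cm⁻¹ that is -39680 cm⁻¹.
High-spin d⁴ would be t2g^3 e_g^1 with 0 pairs; low-spin has 1, so 1 excess pair costs +1P = +16360 cm⁻¹.
Combining: -39680 + 16360 = -23320 cm⁻¹.

-23320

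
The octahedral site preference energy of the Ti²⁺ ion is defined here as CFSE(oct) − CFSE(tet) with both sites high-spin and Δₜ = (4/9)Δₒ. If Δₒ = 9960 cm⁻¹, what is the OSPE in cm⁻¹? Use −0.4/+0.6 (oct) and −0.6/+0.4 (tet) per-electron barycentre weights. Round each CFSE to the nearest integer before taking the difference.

Ti sits in group 4; removing 2 electrons leaves Ti²⁺ with 4 − 2 = 2 d electrons.
In an octahedral site d² (HS) is t₂g² eg⁰, giving CFSE(oct) = -0.8Δₒ = -7968 cm⁻¹.
Tetrahedral: e² t₂⁰, CFSE = 2(−0.6) + 0(+0.4) = -1.2Δₜ = -1.2 × (4/9) × 9960 = -5312 cm⁻¹.
Subtracting, OSPE = -7968 − (-5312) = -2656 cm⁻¹.

-2656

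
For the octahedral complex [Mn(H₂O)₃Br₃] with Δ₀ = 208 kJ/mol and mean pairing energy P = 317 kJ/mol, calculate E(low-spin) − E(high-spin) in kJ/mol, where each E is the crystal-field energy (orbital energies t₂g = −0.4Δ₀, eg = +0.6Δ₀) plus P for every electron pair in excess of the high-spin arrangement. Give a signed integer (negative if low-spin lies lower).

109

Ligand charges: 3×(+0) from H₂O and 3×(-1) from Br⁻ sum to -3; with overall charge +0, Mn is +3.
Mn³⁺: group 7, so d-count = 7 − 3 = 4.
High-spin d⁴ fills as t₂g³ eg¹ with CFSE 3(−0.4) + 1(+0.6) = -0.6Δ₀ = -125 kJ/mol.
Low-spin: t₂g⁴ eg⁰, orbital CFSE = -1.6Δ₀ = -333 kJ/mol; plus 1 excess pair × P = +317 kJ/mol; total -16 kJ/mol.
The difference is -16 − (-125) = 109 kJ/mol, so high-spin lies lower.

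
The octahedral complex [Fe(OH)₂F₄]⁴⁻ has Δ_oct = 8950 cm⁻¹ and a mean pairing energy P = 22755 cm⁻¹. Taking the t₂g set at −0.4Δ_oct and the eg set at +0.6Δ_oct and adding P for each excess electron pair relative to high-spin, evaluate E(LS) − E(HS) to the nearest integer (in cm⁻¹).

Ligand charges: 2×(-1) from OH⁻ and 4×(-1) from F⁻ sum to -6; with overall charge -4, Fe is +2.
Fe sits in group 8; removing 2 electrons leaves Fe²⁺ with 8 − 2 = 6 d electrons.
High-spin d⁶ fills as t₂g⁴ eg² with CFSE 4(−0.4) + 2(+0.6) = -0.4Δ_oct = -3580 cm⁻¹.
Low-spin t₂g⁶ eg⁰ gives -2.4Δ_oct = -21480 cm⁻¹, but forming 2 extra pairs costs 2P = 45510 cm⁻¹, so E(LS) = -21480 + 45510 = 24030 cm⁻¹.
Thus E(LS) − E(HS) = 27610 cm⁻¹.

27610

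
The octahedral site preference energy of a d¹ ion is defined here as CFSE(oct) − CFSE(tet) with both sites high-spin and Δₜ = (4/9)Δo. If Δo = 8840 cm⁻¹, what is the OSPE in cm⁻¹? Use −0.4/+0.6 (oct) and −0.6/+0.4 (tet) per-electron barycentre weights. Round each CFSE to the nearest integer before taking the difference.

-1179

In an octahedral site d¹ (HS) is t2g^1 e_g^0, giving CFSE(oct) = -0.4Δo = -3536 cm⁻¹.
Tetrahedral: e^1 t2^0, CFSE = 1(−0.6) + 0(+0.4) = -0.6Δₜ = -0.6 × (4/9) × 8840 = -2357 cm⁻¹.
OSPE = -3536 − (-2357) = -1179 cm⁻¹.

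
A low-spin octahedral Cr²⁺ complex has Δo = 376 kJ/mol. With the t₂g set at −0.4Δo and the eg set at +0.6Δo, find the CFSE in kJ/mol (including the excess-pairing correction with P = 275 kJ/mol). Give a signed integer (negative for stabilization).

Cr sits in group 6; removing 2 electrons leaves Cr²⁺ with 6 − 2 = 4 d electrons.
The d⁴ electrons fill as t₂g⁴ eg⁰.
CFSE(orbital) = 4×(-0.4Δo) + 0×(0.6Δo) = -1.6Δo; with Δo = 376 kJ/mol that is -602 kJ/mol.
Relative to high-spin t₂g³ eg¹ (0 paired), the low-spin configuration has 1 additional pair, contributing +1 × 275 = +275 kJ/mol.
Net CFSE = -602 + 275 = -327 kJ/mol.

-327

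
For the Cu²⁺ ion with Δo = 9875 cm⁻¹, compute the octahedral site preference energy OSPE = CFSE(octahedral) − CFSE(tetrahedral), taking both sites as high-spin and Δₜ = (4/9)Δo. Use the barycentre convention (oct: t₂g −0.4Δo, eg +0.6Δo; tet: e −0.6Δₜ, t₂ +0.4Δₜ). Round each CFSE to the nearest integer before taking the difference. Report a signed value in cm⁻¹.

-4169

Cu²⁺: group 11, so d-count = 11 − 2 = 9.
Octahedral (high-spin): t₂g⁶ eg³, CFSE = 6(−0.4) + 3(+0.6) = -0.6Δo = -0.6 × 9875 = -5925 cm⁻¹.
In a tetrahedral site the filling is e⁴ t₂⁵: CFSE(tet) = -0.4Δₜ = -0.4 × (4/9)(9875) = -1756 cm⁻¹.
Subtracting, OSPE = -5925 − (-1756) = -4169 cm⁻¹.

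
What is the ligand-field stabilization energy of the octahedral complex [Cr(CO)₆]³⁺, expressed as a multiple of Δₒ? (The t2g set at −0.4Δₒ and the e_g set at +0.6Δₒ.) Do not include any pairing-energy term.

-1.2 Δₒ

CO is neutral, so the +3 overall charge sits on Cr: oxidation state +3.
Cr³⁺: group 6, so d-count = 6 − 3 = 3.
For octahedral d³ the high- and low-spin configurations coincide.
Configuration: t2g^3 e_g^0.
CFSE = 3(-0.4Δₒ) + 0(0.6Δₒ) = -1.2Δₒ + 0.0Δₒ = -1.2Δₒ.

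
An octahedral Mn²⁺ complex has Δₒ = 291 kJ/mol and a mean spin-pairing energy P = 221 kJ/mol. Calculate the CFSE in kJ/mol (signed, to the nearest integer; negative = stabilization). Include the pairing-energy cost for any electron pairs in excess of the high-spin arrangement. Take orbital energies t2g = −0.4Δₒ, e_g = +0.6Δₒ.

-140

Group 7 minus oxidation state +2 gives a d⁵ configuration for Mn²⁺.
Since Δₒ = 291 kJ/mol > P = 221 kJ/mol, the complex adopts the low-spin configuration.
That gives t2g^5 e_g^0.
Orbital CFSE = -2.0Δₒ = -2.0 × 291 = -582 kJ/mol.
Excess pairs vs high-spin: 2 − 0 = 2; pairing cost = +442 kJ/mol.
Net CFSE = -582 + 442 = -140 kJ/mol.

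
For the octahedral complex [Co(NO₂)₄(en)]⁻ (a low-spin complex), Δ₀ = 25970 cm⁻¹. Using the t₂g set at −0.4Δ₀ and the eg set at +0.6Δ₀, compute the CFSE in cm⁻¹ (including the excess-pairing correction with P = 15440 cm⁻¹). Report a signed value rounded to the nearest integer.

-31448

Ligand charges: 4×(-1) from NO₂⁻ and 1×(+0) from en sum to -4; with overall charge -1, Co is +3.
Co³⁺: group 9, so d-count = 9 − 3 = 6.
Electron filling gives t₂g⁶ eg⁰.
CFSE(orbital) = 6×(-0.4Δ₀) + 0×(0.6Δ₀) = -2.4Δ₀; with Δ₀ = 25970 cm⁻¹ that is -62328 cm⁻¹.
Pairing penalty: 3 pairs vs 1 in the high-spin reference → 2 extra × P = 30880 cm⁻¹.
Overall CFSE = -62328 + 30880 = -31448 cm⁻¹.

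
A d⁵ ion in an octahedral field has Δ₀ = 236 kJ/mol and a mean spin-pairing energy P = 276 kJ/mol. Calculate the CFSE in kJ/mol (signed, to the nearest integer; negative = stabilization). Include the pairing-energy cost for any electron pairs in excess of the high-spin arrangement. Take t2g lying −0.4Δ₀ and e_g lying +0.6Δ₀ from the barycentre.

0

Here Δ₀ < P (236 < 276), so the high-spin state is favoured.
Filling d⁵ accordingly: t2g^3 e_g^2.
Orbital CFSE = 0.0Δ₀ = 0.0 × 236 = 0 kJ/mol.
High-spin has no excess pairs, so no pairing correction applies.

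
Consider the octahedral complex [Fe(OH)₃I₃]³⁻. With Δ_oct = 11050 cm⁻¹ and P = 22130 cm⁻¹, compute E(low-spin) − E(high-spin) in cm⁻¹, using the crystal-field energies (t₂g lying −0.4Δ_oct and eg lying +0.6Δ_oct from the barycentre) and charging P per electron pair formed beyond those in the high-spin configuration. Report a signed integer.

22160

Ligand charges: 3×(-1) from OH⁻ and 3×(-1) from I⁻ sum to -6; with overall charge -3, Fe is +3.
Group 8 minus oxidation state +3 gives a d⁵ configuration for Fe³⁺.
In the high-spin limit (t₂g³ eg²) the orbital term is 0.0Δ_oct = 0 cm⁻¹, with no excess pairing.
Low-spin t₂g⁵ eg⁰ gives -2.0Δ_oct = -22100 cm⁻¹, but forming 2 extra pairs costs 2P = 44260 cm⁻¹, so E(LS) = -22100 + 44260 = 22160 cm⁻¹.
The difference is 22160 − (0) = 22160 cm⁻¹, so high-spin lies lower.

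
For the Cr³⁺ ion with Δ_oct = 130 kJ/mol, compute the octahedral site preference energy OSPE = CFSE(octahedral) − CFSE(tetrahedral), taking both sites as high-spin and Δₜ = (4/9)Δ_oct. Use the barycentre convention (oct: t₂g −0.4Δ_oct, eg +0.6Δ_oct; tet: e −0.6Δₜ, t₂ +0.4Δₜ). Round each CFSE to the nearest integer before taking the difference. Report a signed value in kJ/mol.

Cr is in group 6, so Cr³⁺ is d³ (6 − 3 = 3).
Octahedral high-spin t2g^3 e_g^0: CFSE = -1.2 × 130 = -156 kJ/mol.
In a tetrahedral site the filling is e^2 t2^1: CFSE(tet) = -0.8Δₜ = -0.8 × (4/9)(130) = -46 kJ/mol.
OSPE = -156 − (-46) = -110 kJ/mol.

-110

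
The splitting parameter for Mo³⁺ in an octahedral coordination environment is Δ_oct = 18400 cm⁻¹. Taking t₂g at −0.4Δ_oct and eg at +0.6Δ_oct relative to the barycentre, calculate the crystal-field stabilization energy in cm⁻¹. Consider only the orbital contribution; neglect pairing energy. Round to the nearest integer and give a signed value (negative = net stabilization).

Mo sits in group 6; removing 3 electrons leaves Mo³⁺ with 6 − 3 = 3 d electrons.
Electron filling gives t₂g³ eg⁰.
The orbital stabilization is -1.2Δ_oct = -1.2 × 18400 = -22080 cm⁻¹.

-22080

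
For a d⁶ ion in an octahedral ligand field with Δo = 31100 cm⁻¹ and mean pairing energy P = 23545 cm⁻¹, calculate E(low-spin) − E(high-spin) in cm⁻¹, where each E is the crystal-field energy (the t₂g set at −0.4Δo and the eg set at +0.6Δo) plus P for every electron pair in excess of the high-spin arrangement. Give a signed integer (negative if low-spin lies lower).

In the high-spin limit (t₂g⁴ eg²) the orbital term is -0.4Δo = -12440 cm⁻¹, with no excess pairing.
Low-spin: t₂g⁶ eg⁰, orbital CFSE = -2.4Δo = -74640 cm⁻¹; plus 2 excess pairs × P = +47090 cm⁻¹; total -27550 cm⁻¹.
Thus E(LS) − E(HS) = -15110 cm⁻¹.

-15110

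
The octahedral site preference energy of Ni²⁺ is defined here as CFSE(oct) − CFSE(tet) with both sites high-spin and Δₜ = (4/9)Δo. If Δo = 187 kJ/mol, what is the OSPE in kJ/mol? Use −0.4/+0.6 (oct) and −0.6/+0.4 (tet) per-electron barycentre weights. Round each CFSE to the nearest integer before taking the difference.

-158

Group 10 minus oxidation state +2 gives a d⁸ configuration for Ni²⁺.
Octahedral (high-spin): t2g^6 e_g^2, CFSE = 6(−0.4) + 2(+0.6) = -1.2Δo = -1.2 × 187 = -224 kJ/mol.
Tetrahedral e^4 t2^4 gives -0.8Δₜ = -0.8 × (4/9) × 187 = -66 kJ/mol.
Subtracting, OSPE = -224 − (-66) = -158 kJ/mol.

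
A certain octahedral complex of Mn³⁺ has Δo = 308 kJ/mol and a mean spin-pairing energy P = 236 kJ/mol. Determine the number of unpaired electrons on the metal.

2

Mn³⁺: group 7, so d-count = 7 − 3 = 4.
With Δo > P the complex is low-spin.
That gives t2g^4 e_g^0.
Unpaired electrons: 2.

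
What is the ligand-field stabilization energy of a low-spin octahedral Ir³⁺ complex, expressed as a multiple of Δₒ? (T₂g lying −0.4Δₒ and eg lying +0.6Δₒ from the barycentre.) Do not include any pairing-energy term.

-2.4 Δₒ

Ir is in group 9, so Ir³⁺ is d⁶ (9 − 3 = 6).
Configuration: t₂g⁶ eg⁰.
CFSE = 6(-0.4Δₒ) + 0(0.6Δₒ) = -2.4Δₒ + 0.0Δₒ = -2.4Δₒ.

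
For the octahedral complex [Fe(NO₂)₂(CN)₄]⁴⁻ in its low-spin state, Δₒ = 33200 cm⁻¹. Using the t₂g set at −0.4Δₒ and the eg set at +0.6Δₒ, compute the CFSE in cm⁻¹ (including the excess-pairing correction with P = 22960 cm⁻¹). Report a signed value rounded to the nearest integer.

-33760

Ligand charges: 2×(-1) from NO₂⁻ and 4×(-1) from CN⁻ sum to -6; with overall charge -4, Fe is +2.
Fe²⁺: group 8, so d-count = 8 − 2 = 6.
The d⁶ electrons fill as t₂g⁶ eg⁰.
CFSE(orbital) = 6×(-0.4Δₒ) + 0×(0.6Δₒ) = -2.4Δₒ; with Δₒ = 33200 cm⁻¹ that is -79680 cm⁻¹.
Pairing penalty: 3 pairs vs 1 in the high-spin reference → 2 extra × P = 45920 cm⁻¹.
Overall CFSE = -79680 + 45920 = -33760 cm⁻¹.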